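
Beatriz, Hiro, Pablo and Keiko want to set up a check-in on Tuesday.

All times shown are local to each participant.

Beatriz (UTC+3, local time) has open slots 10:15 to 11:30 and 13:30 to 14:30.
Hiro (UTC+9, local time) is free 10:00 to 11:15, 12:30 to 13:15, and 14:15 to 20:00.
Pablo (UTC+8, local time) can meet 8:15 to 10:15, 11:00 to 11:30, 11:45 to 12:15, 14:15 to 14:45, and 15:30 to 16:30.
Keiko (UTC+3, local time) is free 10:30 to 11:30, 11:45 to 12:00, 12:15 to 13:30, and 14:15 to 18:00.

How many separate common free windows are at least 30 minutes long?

1

Beatriz → UTC: 07:15–08:30, 10:30–11:30.
Hiro → UTC: 01:00–02:15, 03:30–04:15, 05:15–11:00.
Pablo → UTC: 00:15–02:15, 03:00–03:30, 03:45–04:15, 06:15–06:45, 07:30–08:30.
Keiko → UTC: 07:30–08:30, 08:45–09:00, 09:15–10:30, 11:15–15:00.
Beatriz ∩ Hiro: 07:15–08:30, 10:30–11:00.
Beatriz ∩ Hiro ∩ Pablo: 07:30–08:30.
Beatriz ∩ Hiro ∩ Pablo ∩ Keiko: 07:30–08:30.
Windows ≥ 30 min: 07:30–08:30.
That's 1 window.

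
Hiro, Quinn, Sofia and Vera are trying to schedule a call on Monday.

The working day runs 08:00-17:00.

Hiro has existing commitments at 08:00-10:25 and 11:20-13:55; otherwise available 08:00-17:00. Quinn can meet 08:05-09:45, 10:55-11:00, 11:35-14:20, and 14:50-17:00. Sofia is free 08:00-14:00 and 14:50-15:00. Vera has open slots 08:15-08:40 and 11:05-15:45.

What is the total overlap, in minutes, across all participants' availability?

15 minutes

Hiro free within 08:00–17:00: 10:25–11:20, 13:55–17:00.
Hiro ∩ Quinn: 10:55–11:00, 13:55–14:20, 14:50–17:00.
Hiro ∩ Quinn ∩ Sofia: 10:55–11:00, 13:55–14:00, 14:50–15:00.
Hiro ∩ Quinn ∩ Sofia ∩ Vera: 13:55–14:00, 14:50–15:00.
Total common minutes: 5 + 10 = 15.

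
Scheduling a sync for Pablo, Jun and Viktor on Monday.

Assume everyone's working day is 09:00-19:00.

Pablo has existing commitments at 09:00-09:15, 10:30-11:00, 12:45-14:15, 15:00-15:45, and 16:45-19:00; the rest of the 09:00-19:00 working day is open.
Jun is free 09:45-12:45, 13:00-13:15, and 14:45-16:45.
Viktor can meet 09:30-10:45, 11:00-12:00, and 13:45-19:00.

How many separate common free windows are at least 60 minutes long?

Pablo free within 09:00–19:00: 09:15–10:30, 11:00–12:45, 14:15–15:00, 15:45–16:45.
Pablo ∩ Jun: 09:45–10:30, 11:00–12:45, 14:45–15:00, 15:45–16:45.
Pablo ∩ Jun ∩ Viktor: 09:45–10:30, 11:00–12:00, 14:45–15:00, 15:45–16:45.
Windows ≥ 60 min: 11:00–12:00, 15:45–16:45.
That's 2 windows.

2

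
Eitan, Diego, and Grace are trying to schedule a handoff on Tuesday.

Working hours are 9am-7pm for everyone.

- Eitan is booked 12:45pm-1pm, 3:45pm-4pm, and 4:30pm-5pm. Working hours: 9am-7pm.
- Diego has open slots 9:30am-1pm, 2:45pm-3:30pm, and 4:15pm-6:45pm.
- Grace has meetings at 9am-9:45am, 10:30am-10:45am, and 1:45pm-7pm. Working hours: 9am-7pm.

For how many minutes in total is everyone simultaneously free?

165 minutes

Eitan free within 09:00–19:00: 09:00–12:45, 13:00–15:45, 16:00–16:30, 17:00–19:00.
Grace free within 09:00–19:00: 09:45–10:30, 10:45–13:45.
Eitan ∩ Diego: 09:30–12:45, 14:45–15:30, 16:15–16:30, 17:00–18:45.
Eitan ∩ Diego ∩ Grace: 09:45–10:30, 10:45–12:45.
Total common minutes: 45 + 120 = 165.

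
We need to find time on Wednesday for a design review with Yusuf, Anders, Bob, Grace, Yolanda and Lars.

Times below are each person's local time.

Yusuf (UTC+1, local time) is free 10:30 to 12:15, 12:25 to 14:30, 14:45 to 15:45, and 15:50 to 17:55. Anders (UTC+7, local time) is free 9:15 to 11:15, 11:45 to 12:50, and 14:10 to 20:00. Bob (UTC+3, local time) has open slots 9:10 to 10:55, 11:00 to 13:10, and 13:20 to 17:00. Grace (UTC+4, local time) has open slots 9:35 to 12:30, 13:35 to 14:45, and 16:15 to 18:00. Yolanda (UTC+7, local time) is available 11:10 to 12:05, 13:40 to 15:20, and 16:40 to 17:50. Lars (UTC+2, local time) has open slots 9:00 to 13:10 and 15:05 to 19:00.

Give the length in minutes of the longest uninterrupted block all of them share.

30 minutes

Yusuf → UTC: 09:30–11:15, 11:25–13:30, 13:45–14:45, 14:50–16:55.
Anders → UTC: 02:15–04:15, 04:45–05:50, 07:10–13:00.
Bob → UTC: 06:10–07:55, 08:00–10:10, 10:20–14:00.
Grace → UTC: 05:35–08:30, 09:35–10:45, 12:15–14:00.
Yolanda → UTC: 04:10–05:05, 06:40–08:20, 09:40–10:50.
Lars → UTC: 07:00–11:10, 13:05–17:00.
Yusuf ∩ Anders: 09:30–11:15, 11:25–13:00.
Yusuf ∩ Anders ∩ Bob: 09:30–10:10, 10:20–11:15, 11:25–13:00.
Yusuf ∩ Anders ∩ Bob ∩ Grace: 09:35–10:10, 10:20–10:45, 12:15–13:00.
Yusuf ∩ Anders ∩ Bob ∩ Grace ∩ Yolanda: 09:40–10:10, 10:20–10:45.
Yusuf ∩ Anders ∩ Bob ∩ Grace ∩ Yolanda ∩ Lars: 09:40–10:10, 10:20–10:45.
Common window lengths: 30, 25 min; longest is 30.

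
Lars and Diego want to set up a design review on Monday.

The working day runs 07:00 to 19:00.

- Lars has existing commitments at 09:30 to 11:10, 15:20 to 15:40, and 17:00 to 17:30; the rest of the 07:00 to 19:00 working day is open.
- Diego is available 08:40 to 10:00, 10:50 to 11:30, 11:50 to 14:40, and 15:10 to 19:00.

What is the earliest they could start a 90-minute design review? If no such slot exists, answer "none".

11:50

Lars free within 07:00–19:00: 07:00–09:30, 11:10–15:20, 15:40–17:00, 17:30–19:00.
Lars ∩ Diego: 08:40–09:30, 11:10–11:30, 11:50–14:40, 15:10–15:20, 15:40–17:00, 17:30–19:00.
Windows ≥ 90 min: 11:50–14:40, 17:30–19:00.
Earliest such window starts at 11:50.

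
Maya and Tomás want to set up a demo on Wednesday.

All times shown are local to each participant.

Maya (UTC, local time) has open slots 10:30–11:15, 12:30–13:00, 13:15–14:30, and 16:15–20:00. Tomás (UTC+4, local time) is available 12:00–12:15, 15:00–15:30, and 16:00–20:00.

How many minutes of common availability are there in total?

Maya → UTC: 10:30–11:15, 12:30–13:00, 13:15–14:30, 16:15–20:00.
Tomás → UTC: 08:00–08:15, 11:00–11:30, 12:00–16:00.
Maya ∩ Tomás: 11:00–11:15, 12:30–13:00, 13:15–14:30.
Total common minutes: 15 + 30 + 75 = 120.

120 minutes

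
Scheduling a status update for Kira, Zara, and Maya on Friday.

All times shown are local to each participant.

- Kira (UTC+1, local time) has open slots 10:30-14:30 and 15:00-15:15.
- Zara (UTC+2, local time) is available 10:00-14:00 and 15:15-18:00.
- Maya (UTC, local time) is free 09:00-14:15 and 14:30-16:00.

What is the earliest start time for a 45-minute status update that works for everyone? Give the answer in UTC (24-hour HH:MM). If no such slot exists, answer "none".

09:30

Kira → UTC: 09:30–13:30, 14:00–14:15.
Zara → UTC: 08:00–12:00, 13:15–16:00.
Maya → UTC: 09:00–14:15, 14:30–16:00.
Kira ∩ Zara: 09:30–12:00, 13:15–13:30, 14:00–14:15.
Kira ∩ Zara ∩ Maya: 09:30–12:00, 13:15–13:30, 14:00–14:15.
Windows ≥ 45 min: 09:30–12:00.
Earliest such window starts at 09:30.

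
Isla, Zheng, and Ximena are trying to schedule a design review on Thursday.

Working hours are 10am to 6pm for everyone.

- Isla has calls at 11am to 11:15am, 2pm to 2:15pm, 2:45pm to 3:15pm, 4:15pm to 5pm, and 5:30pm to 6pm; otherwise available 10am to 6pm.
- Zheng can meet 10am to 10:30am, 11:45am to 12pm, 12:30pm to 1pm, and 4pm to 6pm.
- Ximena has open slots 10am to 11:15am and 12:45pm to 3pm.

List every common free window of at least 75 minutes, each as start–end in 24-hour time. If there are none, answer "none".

none

Isla free within 10:00–18:00: 10:00–11:00, 11:15–14:00, 14:15–14:45, 15:15–16:15, 17:00–17:30.
Isla ∩ Zheng: 10:00–10:30, 11:45–12:00, 12:30–13:00, 16:00–16:15, 17:00–17:30.
Isla ∩ Zheng ∩ Ximena: 10:00–10:30, 12:45–13:00.
Windows ≥ 75 min: (none).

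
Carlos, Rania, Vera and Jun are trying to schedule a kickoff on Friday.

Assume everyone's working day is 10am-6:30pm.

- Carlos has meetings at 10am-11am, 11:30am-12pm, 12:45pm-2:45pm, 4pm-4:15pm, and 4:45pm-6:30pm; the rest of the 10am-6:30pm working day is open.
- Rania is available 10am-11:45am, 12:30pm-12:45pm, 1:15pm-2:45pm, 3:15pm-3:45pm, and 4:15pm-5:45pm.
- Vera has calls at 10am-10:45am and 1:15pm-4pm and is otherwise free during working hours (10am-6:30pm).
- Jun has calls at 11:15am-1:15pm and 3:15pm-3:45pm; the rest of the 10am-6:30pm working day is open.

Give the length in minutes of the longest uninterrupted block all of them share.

30 minutes

Carlos free within 10:00–18:30: 11:00–11:30, 12:00–12:45, 14:45–16:00, 16:15–16:45.
Vera free within 10:00–18:30: 10:45–13:15, 16:00–18:30.
Jun free within 10:00–18:30: 10:00–11:15, 13:15–15:15, 15:45–18:30.
Carlos ∩ Rania: 11:00–11:30, 12:30–12:45, 15:15–15:45, 16:15–16:45.
Carlos ∩ Rania ∩ Vera: 11:00–11:30, 12:30–12:45, 16:15–16:45.
Carlos ∩ Rania ∩ Vera ∩ Jun: 11:00–11:15, 16:15–16:45.
Common window lengths: 15, 30 min; longest is 30.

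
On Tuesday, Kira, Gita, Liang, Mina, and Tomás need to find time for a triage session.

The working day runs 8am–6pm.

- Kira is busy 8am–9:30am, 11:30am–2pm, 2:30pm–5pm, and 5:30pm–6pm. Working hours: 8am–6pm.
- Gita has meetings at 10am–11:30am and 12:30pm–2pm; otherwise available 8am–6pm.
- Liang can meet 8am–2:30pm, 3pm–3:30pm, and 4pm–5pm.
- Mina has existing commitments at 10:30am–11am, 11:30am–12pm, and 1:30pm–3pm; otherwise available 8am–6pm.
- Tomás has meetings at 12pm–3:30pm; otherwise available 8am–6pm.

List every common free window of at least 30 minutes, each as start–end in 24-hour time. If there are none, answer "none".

09:30–10:00

Kira free within 08:00–18:00: 09:30–11:30, 14:00–14:30, 17:00–17:30.
Gita free within 08:00–18:00: 08:00–10:00, 11:30–12:30, 14:00–18:00.
Mina free within 08:00–18:00: 08:00–10:30, 11:00–11:30, 12:00–13:30, 15:00–18:00.
Tomás free within 08:00–18:00: 08:00–12:00, 15:30–18:00.
Kira ∩ Gita: 09:30–10:00, 14:00–14:30, 17:00–17:30.
Kira ∩ Gita ∩ Liang: 09:30–10:00, 14:00–14:30.
Kira ∩ Gita ∩ Liang ∩ Mina: 09:30–10:00.
Kira ∩ Gita ∩ Liang ∩ Mina ∩ Tomás: 09:30–10:00.
Windows ≥ 30 min: 09:30–10:00.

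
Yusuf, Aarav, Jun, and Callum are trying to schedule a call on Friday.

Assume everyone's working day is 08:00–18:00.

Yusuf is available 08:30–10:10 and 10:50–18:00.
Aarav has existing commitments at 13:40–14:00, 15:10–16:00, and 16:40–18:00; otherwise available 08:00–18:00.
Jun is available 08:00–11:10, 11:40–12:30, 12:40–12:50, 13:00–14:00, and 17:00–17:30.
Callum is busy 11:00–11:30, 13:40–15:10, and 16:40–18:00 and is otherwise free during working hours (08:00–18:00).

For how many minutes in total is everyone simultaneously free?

210 minutes

Aarav free within 08:00–18:00: 08:00–13:40, 14:00–15:10, 16:00–16:40.
Callum free within 08:00–18:00: 08:00–11:00, 11:30–13:40, 15:10–16:40.
Yusuf ∩ Aarav: 08:30–10:10, 10:50–13:40, 14:00–15:10, 16:00–16:40.
Yusuf ∩ Aarav ∩ Jun: 08:30–10:10, 10:50–11:10, 11:40–12:30, 12:40–12:50, 13:00–13:40.
Yusuf ∩ Aarav ∩ Jun ∩ Callum: 08:30–10:10, 10:50–11:00, 11:40–12:30, 12:40–12:50, 13:00–13:40.
Total common minutes: 100 + 10 + 50 + 10 + 40 = 210.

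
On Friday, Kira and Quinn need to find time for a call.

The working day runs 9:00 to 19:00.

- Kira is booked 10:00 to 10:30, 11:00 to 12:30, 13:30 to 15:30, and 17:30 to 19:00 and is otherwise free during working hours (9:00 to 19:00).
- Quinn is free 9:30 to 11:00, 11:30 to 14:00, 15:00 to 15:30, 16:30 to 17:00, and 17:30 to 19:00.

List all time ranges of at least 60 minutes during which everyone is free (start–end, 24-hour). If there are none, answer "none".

12:30–13:30

Kira free within 09:00–19:00: 09:00–10:00, 10:30–11:00, 12:30–13:30, 15:30–17:30.
Kira ∩ Quinn: 09:30–10:00, 10:30–11:00, 12:30–13:30, 16:30–17:00.
Windows ≥ 60 min: 12:30–13:30.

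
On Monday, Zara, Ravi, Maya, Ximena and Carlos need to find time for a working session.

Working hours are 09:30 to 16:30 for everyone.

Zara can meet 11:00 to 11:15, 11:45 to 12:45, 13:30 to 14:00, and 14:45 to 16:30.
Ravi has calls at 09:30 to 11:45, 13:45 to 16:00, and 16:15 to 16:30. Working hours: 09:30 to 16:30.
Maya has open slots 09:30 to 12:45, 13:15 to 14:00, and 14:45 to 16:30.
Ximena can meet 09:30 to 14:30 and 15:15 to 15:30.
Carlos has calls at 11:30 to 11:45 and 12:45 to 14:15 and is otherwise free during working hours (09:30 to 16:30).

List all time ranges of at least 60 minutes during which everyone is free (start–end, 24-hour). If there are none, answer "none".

Ravi free within 09:30–16:30: 11:45–13:45, 16:00–16:15.
Carlos free within 09:30–16:30: 09:30–11:30, 11:45–12:45, 14:15–16:30.
Zara ∩ Ravi: 11:45–12:45, 13:30–13:45, 16:00–16:15.
Zara ∩ Ravi ∩ Maya: 11:45–12:45, 13:30–13:45, 16:00–16:15.
Zara ∩ Ravi ∩ Maya ∩ Ximena: 11:45–12:45, 13:30–13:45.
Zara ∩ Ravi ∩ Maya ∩ Ximena ∩ Carlos: 11:45–12:45.
Windows ≥ 60 min: 11:45–12:45.

11:45–12:45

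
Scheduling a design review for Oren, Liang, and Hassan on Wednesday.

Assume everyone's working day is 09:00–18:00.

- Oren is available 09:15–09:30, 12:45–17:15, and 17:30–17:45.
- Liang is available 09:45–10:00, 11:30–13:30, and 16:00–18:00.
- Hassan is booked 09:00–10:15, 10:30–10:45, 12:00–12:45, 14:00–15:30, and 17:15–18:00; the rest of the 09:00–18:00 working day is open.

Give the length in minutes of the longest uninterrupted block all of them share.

Hassan free within 09:00–18:00: 10:15–10:30, 10:45–12:00, 12:45–14:00, 15:30–17:15.
Oren ∩ Liang: 12:45–13:30, 16:00–17:15, 17:30–17:45.
Oren ∩ Liang ∩ Hassan: 12:45–13:30, 16:00–17:15.
Common window lengths: 45, 75 min; longest is 75.

75 minutes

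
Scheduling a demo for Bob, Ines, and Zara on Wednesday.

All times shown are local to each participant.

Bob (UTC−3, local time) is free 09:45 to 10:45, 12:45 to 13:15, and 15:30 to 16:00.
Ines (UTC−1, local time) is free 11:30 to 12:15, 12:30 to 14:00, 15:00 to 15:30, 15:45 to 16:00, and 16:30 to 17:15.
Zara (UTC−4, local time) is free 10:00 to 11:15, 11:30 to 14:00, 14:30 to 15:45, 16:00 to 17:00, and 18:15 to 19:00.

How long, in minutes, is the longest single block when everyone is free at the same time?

Bob → UTC: 12:45–13:45, 15:45–16:15, 18:30–19:00.
Ines → UTC: 12:30–13:15, 13:30–15:00, 16:00–16:30, 16:45–17:00, 17:30–18:15.
Zara → UTC: 14:00–15:15, 15:30–18:00, 18:30–19:45, 20:00–21:00, 22:15–23:00.
Bob ∩ Ines: 12:45–13:15, 13:30–13:45, 16:00–16:15.
Bob ∩ Ines ∩ Zara: 16:00–16:15.
Single common window of 15 minutes.

15 minutes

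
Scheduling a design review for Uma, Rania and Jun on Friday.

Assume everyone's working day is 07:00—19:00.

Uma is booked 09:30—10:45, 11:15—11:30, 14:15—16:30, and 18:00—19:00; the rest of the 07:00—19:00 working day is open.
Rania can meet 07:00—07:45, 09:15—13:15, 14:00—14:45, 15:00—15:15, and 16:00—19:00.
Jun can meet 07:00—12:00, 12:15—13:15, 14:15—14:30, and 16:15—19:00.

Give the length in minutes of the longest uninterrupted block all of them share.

Uma free within 07:00–19:00: 07:00–09:30, 10:45–11:15, 11:30–14:15, 16:30–18:00.
Uma ∩ Rania: 07:00–07:45, 09:15–09:30, 10:45–11:15, 11:30–13:15, 14:00–14:15, 16:30–18:00.
Uma ∩ Rania ∩ Jun: 07:00–07:45, 09:15–09:30, 10:45–11:15, 11:30–12:00, 12:15–13:15, 16:30–18:00.
Common window lengths: 45, 15, 30, 30, 60, 90 min; longest is 90.

90 minutes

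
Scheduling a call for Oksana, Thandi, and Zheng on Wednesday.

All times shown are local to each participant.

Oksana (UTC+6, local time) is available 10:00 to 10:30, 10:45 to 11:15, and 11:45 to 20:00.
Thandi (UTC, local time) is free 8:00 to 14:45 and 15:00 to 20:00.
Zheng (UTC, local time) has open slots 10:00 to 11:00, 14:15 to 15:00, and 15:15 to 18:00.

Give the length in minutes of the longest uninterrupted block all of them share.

Oksana → UTC: 04:00–04:30, 04:45–05:15, 05:45–14:00.
Thandi → UTC: 08:00–14:45, 15:00–20:00.
Zheng → UTC: 10:00–11:00, 14:15–15:00, 15:15–18:00.
Oksana ∩ Thandi: 08:00–14:00.
Oksana ∩ Thandi ∩ Zheng: 10:00–11:00.
Single common window of 60 minutes.

60 minutes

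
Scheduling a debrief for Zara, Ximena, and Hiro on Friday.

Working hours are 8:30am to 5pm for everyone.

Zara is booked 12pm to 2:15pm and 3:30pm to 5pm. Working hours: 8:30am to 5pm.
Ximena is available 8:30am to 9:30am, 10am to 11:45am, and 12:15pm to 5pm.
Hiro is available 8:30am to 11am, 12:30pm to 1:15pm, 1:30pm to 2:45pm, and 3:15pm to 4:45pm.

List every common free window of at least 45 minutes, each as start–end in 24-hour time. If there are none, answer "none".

Zara free within 08:30–17:00: 08:30–12:00, 14:15–15:30.
Zara ∩ Ximena: 08:30–09:30, 10:00–11:45, 14:15–15:30.
Zara ∩ Ximena ∩ Hiro: 08:30–09:30, 10:00–11:00, 14:15–14:45, 15:15–15:30.
Windows ≥ 45 min: 08:30–09:30, 10:00–11:00.

08:30–09:30, 10:00–11:00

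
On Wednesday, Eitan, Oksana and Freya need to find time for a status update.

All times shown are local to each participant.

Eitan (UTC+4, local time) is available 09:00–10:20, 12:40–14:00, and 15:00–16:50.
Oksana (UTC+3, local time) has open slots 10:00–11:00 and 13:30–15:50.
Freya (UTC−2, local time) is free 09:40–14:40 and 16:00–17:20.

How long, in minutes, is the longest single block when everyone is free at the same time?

70 minutes

Eitan → UTC: 05:00–06:20, 08:40–10:00, 11:00–12:50.
Oksana → UTC: 07:00–08:00, 10:30–12:50.
Freya → UTC: 11:40–16:40, 18:00–19:20.
Eitan ∩ Oksana: 11:00–12:50.
Eitan ∩ Oksana ∩ Freya: 11:40–12:50.
Single common window of 70 minutes.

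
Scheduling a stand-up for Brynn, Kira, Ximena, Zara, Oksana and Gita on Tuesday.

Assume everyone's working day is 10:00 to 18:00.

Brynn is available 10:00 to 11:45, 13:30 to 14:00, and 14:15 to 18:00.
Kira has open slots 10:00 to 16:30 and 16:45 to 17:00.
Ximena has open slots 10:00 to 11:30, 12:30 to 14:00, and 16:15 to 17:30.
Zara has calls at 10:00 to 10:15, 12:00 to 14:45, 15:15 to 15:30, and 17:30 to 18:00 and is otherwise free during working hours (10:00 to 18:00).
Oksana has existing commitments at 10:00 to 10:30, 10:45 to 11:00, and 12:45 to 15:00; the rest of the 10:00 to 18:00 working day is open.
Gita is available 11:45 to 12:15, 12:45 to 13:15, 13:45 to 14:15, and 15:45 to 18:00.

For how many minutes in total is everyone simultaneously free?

Zara free within 10:00–18:00: 10:15–12:00, 14:45–15:15, 15:30–17:30.
Oksana free within 10:00–18:00: 10:30–10:45, 11:00–12:45, 15:00–18:00.
Brynn ∩ Kira: 10:00–11:45, 13:30–14:00, 14:15–16:30, 16:45–17:00.
Brynn ∩ Kira ∩ Ximena: 10:00–11:30, 13:30–14:00, 16:15–16:30, 16:45–17:00.
Brynn ∩ Kira ∩ Ximena ∩ Zara: 10:15–11:30, 16:15–16:30, 16:45–17:00.
Brynn ∩ Kira ∩ Ximena ∩ Zara ∩ Oksana: 10:30–10:45, 11:00–11:30, 16:15–16:30, 16:45–17:00.
Brynn ∩ Kira ∩ Ximena ∩ Zara ∩ Oksana ∩ Gita: 16:15–16:30, 16:45–17:00.
Total common minutes: 15 + 15 = 30.

30 minutes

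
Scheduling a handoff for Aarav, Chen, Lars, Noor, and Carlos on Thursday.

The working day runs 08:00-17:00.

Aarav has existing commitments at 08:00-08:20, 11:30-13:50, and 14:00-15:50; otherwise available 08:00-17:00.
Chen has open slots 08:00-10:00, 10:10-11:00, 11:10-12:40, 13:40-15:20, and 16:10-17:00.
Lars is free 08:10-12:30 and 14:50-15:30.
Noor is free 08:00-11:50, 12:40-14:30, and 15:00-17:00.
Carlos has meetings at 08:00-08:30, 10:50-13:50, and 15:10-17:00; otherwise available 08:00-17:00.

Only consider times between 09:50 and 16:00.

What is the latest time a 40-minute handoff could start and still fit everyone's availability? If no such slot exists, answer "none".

Aarav free within 08:00–17:00: 08:20–11:30, 13:50–14:00, 15:50–17:00.
Carlos free within 08:00–17:00: 08:30–10:50, 13:50–15:10.
Aarav ∩ Chen: 08:20–10:00, 10:10–11:00, 11:10–11:30, 13:50–14:00, 16:10–17:00.
Aarav ∩ Chen ∩ Lars: 08:20–10:00, 10:10–11:00, 11:10–11:30.
Aarav ∩ Chen ∩ Lars ∩ Noor: 08:20–10:00, 10:10–11:00, 11:10–11:30.
Aarav ∩ Chen ∩ Lars ∩ Noor ∩ Carlos: 08:30–10:00, 10:10–10:50.
Restricted to 09:50–16:00: 09:50–10:00, 10:10–10:50.
Windows ≥ 40 min: 10:10–10:50.
Latest start in the last window 10:10–10:50 is 10:50 − 40 min = 10:10.

10:10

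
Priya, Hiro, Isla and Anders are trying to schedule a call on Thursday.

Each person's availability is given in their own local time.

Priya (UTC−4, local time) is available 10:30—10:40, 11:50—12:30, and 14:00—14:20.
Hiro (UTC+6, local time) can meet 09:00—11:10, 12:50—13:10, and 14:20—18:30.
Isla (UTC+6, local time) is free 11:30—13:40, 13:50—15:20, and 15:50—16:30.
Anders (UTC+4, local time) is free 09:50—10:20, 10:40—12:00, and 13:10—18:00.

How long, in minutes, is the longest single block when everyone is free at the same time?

0 minutes

Priya → UTC: 14:30–14:40, 15:50–16:30, 18:00–18:20.
Hiro → UTC: 03:00–05:10, 06:50–07:10, 08:20–12:30.
Isla → UTC: 05:30–07:40, 07:50–09:20, 09:50–10:30.
Anders → UTC: 05:50–06:20, 06:40–08:00, 09:10–14:00.
Priya ∩ Hiro: (none).
Priya ∩ Hiro ∩ Isla: (none).
Priya ∩ Hiro ∩ Isla ∩ Anders: (none).
No common window.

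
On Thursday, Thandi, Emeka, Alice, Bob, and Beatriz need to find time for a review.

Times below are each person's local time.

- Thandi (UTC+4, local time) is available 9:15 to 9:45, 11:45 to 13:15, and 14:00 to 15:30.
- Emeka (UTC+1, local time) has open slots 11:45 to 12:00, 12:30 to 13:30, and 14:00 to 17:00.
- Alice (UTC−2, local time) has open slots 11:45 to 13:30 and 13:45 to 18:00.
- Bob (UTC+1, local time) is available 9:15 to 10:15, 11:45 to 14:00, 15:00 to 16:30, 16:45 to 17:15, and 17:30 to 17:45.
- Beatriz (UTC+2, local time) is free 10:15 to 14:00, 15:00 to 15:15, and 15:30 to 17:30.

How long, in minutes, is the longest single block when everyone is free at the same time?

Thandi → UTC: 05:15–05:45, 07:45–09:15, 10:00–11:30.
Emeka → UTC: 10:45–11:00, 11:30–12:30, 13:00–16:00.
Alice → UTC: 13:45–15:30, 15:45–20:00.
Bob → UTC: 08:15–09:15, 10:45–13:00, 14:00–15:30, 15:45–16:15, 16:30–16:45.
Beatriz → UTC: 08:15–12:00, 13:00–13:15, 13:30–15:30.
Thandi ∩ Emeka: 10:45–11:00.
Thandi ∩ Emeka ∩ Alice: (none).
Thandi ∩ Emeka ∩ Alice ∩ Bob: (none).
Thandi ∩ Emeka ∩ Alice ∩ Bob ∩ Beatriz: (none).
No common window.

0 minutes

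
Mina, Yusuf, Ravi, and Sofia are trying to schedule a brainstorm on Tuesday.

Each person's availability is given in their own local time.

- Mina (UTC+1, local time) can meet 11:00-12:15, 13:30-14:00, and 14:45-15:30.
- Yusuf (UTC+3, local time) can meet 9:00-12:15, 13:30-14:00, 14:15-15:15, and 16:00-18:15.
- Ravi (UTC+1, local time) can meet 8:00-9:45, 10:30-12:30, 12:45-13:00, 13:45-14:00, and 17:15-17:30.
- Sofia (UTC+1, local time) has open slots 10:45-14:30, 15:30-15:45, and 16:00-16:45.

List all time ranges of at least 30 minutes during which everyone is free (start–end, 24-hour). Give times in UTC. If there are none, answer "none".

10:30–11:00

Mina → UTC: 10:00–11:15, 12:30–13:00, 13:45–14:30.
Yusuf → UTC: 06:00–09:15, 10:30–11:00, 11:15–12:15, 13:00–15:15.
Ravi → UTC: 07:00–08:45, 09:30–11:30, 11:45–12:00, 12:45–13:00, 16:15–16:30.
Sofia → UTC: 09:45–13:30, 14:30–14:45, 15:00–15:45.
Mina ∩ Yusuf: 10:30–11:00, 13:45–14:30.
Mina ∩ Yusuf ∩ Ravi: 10:30–11:00.
Mina ∩ Yusuf ∩ Ravi ∩ Sofia: 10:30–11:00.
Windows ≥ 30 min: 10:30–11:00.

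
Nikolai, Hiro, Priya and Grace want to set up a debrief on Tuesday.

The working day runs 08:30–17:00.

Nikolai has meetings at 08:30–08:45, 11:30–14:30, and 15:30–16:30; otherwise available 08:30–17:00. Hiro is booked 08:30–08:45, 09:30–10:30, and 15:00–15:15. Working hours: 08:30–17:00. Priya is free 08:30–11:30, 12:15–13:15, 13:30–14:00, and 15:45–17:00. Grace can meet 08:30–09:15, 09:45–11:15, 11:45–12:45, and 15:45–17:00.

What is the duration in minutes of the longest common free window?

Nikolai free within 08:30–17:00: 08:45–11:30, 14:30–15:30, 16:30–17:00.
Hiro free within 08:30–17:00: 08:45–09:30, 10:30–15:00, 15:15–17:00.
Nikolai ∩ Hiro: 08:45–09:30, 10:30–11:30, 14:30–15:00, 15:15–15:30, 16:30–17:00.
Nikolai ∩ Hiro ∩ Priya: 08:45–09:30, 10:30–11:30, 16:30–17:00.
Nikolai ∩ Hiro ∩ Priya ∩ Grace: 08:45–09:15, 10:30–11:15, 16:30–17:00.
Common window lengths: 30, 45, 30 min; longest is 45.

45 minutes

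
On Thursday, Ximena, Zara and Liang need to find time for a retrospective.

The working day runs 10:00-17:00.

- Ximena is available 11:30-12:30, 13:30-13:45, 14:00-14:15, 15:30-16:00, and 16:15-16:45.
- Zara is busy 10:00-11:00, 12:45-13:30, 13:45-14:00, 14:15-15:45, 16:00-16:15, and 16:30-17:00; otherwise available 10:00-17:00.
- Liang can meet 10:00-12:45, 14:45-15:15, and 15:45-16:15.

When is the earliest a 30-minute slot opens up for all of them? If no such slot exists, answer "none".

11:30

Zara free within 10:00–17:00: 11:00–12:45, 13:30–13:45, 14:00–14:15, 15:45–16:00, 16:15–16:30.
Ximena ∩ Zara: 11:30–12:30, 13:30–13:45, 14:00–14:15, 15:45–16:00, 16:15–16:30.
Ximena ∩ Zara ∩ Liang: 11:30–12:30, 15:45–16:00.
Windows ≥ 30 min: 11:30–12:30.
Earliest such window starts at 11:30.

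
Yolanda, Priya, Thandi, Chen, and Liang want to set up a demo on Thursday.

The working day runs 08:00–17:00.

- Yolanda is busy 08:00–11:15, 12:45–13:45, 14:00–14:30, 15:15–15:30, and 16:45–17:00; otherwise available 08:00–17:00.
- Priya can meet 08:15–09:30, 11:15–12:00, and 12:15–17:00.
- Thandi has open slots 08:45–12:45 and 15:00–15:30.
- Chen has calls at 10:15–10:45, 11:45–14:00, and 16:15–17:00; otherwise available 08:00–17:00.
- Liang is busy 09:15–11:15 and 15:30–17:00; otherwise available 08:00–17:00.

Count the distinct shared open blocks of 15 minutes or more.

2

Yolanda free within 08:00–17:00: 11:15–12:45, 13:45–14:00, 14:30–15:15, 15:30–16:45.
Chen free within 08:00–17:00: 08:00–10:15, 10:45–11:45, 14:00–16:15.
Liang free within 08:00–17:00: 08:00–09:15, 11:15–15:30.
Yolanda ∩ Priya: 11:15–12:00, 12:15–12:45, 13:45–14:00, 14:30–15:15, 15:30–16:45.
Yolanda ∩ Priya ∩ Thandi: 11:15–12:00, 12:15–12:45, 15:00–15:15.
Yolanda ∩ Priya ∩ Thandi ∩ Chen: 11:15–11:45, 15:00–15:15.
Yolanda ∩ Priya ∩ Thandi ∩ Chen ∩ Liang: 11:15–11:45, 15:00–15:15.
Windows ≥ 15 min: 11:15–11:45, 15:00–15:15.
That's 2 windows.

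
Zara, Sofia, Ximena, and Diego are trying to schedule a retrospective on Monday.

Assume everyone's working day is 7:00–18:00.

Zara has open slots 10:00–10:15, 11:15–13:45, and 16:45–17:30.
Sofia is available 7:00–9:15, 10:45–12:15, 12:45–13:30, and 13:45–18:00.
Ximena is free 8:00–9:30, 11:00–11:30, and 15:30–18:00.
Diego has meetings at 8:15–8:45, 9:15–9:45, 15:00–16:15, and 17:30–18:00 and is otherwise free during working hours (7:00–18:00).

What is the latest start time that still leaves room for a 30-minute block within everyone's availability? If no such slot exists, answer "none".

Diego free within 07:00–18:00: 07:00–08:15, 08:45–09:15, 09:45–15:00, 16:15–17:30.
Zara ∩ Sofia: 11:15–12:15, 12:45–13:30, 16:45–17:30.
Zara ∩ Sofia ∩ Ximena: 11:15–11:30, 16:45–17:30.
Zara ∩ Sofia ∩ Ximena ∩ Diego: 11:15–11:30, 16:45–17:30.
Windows ≥ 30 min: 16:45–17:30.
Latest start in the last window 16:45–17:30 is 17:30 − 30 min = 17:00.

17:00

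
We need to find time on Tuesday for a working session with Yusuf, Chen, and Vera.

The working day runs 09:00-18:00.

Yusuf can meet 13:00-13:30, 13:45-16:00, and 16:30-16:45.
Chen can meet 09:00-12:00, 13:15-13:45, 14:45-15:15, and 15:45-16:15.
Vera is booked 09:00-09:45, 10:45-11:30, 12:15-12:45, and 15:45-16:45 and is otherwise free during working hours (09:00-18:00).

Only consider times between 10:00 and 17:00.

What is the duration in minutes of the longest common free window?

30 minutes

Vera free within 09:00–18:00: 09:45–10:45, 11:30–12:15, 12:45–15:45, 16:45–18:00.
Yusuf ∩ Chen: 13:15–13:30, 14:45–15:15, 15:45–16:00.
Yusuf ∩ Chen ∩ Vera: 13:15–13:30, 14:45–15:15.
Restricted to 10:00–17:00: 13:15–13:30, 14:45–15:15.
Common window lengths: 15, 30 min; longest is 30.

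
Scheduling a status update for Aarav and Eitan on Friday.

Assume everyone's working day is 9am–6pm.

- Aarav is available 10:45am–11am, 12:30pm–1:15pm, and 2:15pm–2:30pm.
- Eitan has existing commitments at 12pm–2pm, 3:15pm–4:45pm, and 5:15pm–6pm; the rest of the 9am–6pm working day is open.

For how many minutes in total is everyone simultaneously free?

Eitan free within 09:00–18:00: 09:00–12:00, 14:00–15:15, 16:45–17:15.
Aarav ∩ Eitan: 10:45–11:00, 14:15–14:30.
Total common minutes: 15 + 15 = 30.

30 minutes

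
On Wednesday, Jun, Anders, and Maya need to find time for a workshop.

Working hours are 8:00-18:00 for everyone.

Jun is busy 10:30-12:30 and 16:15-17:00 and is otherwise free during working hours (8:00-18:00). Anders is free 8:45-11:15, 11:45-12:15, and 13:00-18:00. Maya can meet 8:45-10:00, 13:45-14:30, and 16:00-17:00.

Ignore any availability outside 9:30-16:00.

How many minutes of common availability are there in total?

75 minutes

Jun free within 08:00–18:00: 08:00–10:30, 12:30–16:15, 17:00–18:00.
Jun ∩ Anders: 08:45–10:30, 13:00–16:15, 17:00–18:00.
Jun ∩ Anders ∩ Maya: 08:45–10:00, 13:45–14:30, 16:00–16:15.
Restricted to 09:30–16:00: 09:30–10:00, 13:45–14:30.
Total common minutes: 30 + 45 = 75.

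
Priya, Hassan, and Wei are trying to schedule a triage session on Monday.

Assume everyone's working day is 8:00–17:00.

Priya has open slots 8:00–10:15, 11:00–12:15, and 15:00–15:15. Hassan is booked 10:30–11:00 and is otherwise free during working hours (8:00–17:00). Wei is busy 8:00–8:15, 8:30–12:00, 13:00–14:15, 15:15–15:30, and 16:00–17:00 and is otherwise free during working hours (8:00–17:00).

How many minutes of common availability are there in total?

Hassan free within 08:00–17:00: 08:00–10:30, 11:00–17:00.
Wei free within 08:00–17:00: 08:15–08:30, 12:00–13:00, 14:15–15:15, 15:30–16:00.
Priya ∩ Hassan: 08:00–10:15, 11:00–12:15, 15:00–15:15.
Priya ∩ Hassan ∩ Wei: 08:15–08:30, 12:00–12:15, 15:00–15:15.
Total common minutes: 15 + 15 + 15 = 45.

45 minutes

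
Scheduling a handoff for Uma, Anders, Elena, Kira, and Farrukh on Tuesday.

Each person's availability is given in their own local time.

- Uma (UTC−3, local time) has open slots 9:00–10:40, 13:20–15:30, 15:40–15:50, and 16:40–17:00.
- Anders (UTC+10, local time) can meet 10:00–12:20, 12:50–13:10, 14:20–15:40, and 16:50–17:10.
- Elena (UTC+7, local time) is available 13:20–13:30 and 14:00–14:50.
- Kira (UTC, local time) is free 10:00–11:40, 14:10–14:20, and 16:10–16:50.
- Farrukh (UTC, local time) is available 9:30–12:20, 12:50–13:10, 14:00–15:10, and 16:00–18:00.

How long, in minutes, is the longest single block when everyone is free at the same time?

Uma → UTC: 12:00–13:40, 16:20–18:30, 18:40–18:50, 19:40–20:00.
Anders → UTC: 00:00–02:20, 02:50–03:10, 04:20–05:40, 06:50–07:10.
Elena → UTC: 06:20–06:30, 07:00–07:50.
Kira → UTC: 10:00–11:40, 14:10–14:20, 16:10–16:50.
Farrukh → UTC: 09:30–12:20, 12:50–13:10, 14:00–15:10, 16:00–18:00.
Uma ∩ Anders: (none).
Uma ∩ Anders ∩ Elena: (none).
Uma ∩ Anders ∩ Elena ∩ Kira: (none).
Uma ∩ Anders ∩ Elena ∩ Kira ∩ Farrukh: (none).
No common window.

0 minutes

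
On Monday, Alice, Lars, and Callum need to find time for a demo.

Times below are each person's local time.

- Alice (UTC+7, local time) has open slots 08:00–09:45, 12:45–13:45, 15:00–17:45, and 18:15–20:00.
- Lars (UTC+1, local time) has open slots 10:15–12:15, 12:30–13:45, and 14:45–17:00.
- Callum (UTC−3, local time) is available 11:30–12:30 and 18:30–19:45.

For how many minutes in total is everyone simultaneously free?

Alice → UTC: 01:00–02:45, 05:45–06:45, 08:00–10:45, 11:15–13:00.
Lars → UTC: 09:15–11:15, 11:30–12:45, 13:45–16:00.
Callum → UTC: 14:30–15:30, 21:30–22:45.
Alice ∩ Lars: 09:15–10:45, 11:30–12:45.
Alice ∩ Lars ∩ Callum: (none).
Total common minutes: 0.

0 minutes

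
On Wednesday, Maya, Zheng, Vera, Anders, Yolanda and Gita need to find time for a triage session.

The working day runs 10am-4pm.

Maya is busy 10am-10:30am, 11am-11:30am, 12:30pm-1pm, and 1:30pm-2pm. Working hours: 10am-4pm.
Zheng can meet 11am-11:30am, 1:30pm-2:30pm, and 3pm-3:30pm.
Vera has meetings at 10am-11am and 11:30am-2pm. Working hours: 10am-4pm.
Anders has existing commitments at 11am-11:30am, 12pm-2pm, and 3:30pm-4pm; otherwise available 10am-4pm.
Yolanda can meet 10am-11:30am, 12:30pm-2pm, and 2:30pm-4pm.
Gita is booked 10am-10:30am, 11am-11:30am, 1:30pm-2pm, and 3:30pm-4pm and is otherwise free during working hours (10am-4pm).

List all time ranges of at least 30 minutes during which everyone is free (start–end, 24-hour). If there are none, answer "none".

15:00–15:30

Maya free within 10:00–16:00: 10:30–11:00, 11:30–12:30, 13:00–13:30, 14:00–16:00.
Vera free within 10:00–16:00: 11:00–11:30, 14:00–16:00.
Anders free within 10:00–16:00: 10:00–11:00, 11:30–12:00, 14:00–15:30.
Gita free within 10:00–16:00: 10:30–11:00, 11:30–13:30, 14:00–15:30.
Maya ∩ Zheng: 14:00–14:30, 15:00–15:30.
Maya ∩ Zheng ∩ Vera: 14:00–14:30, 15:00–15:30.
Maya ∩ Zheng ∩ Vera ∩ Anders: 14:00–14:30, 15:00–15:30.
Maya ∩ Zheng ∩ Vera ∩ Anders ∩ Yolanda: 15:00–15:30.
Maya ∩ Zheng ∩ Vera ∩ Anders ∩ Yolanda ∩ Gita: 15:00–15:30.
Windows ≥ 30 min: 15:00–15:30.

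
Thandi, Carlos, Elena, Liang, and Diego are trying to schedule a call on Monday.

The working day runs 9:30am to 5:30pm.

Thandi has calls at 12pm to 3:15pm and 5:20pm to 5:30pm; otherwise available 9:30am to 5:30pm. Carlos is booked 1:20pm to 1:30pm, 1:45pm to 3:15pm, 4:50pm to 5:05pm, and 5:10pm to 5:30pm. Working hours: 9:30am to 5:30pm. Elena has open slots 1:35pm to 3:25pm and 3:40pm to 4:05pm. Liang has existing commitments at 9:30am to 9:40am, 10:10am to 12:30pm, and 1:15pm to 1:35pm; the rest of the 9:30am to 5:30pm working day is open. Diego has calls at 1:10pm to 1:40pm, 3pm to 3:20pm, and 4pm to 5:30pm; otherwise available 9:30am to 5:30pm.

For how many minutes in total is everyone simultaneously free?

Thandi free within 09:30–17:30: 09:30–12:00, 15:15–17:20.
Carlos free within 09:30–17:30: 09:30–13:20, 13:30–13:45, 15:15–16:50, 17:05–17:10.
Liang free within 09:30–17:30: 09:40–10:10, 12:30–13:15, 13:35–17:30.
Diego free within 09:30–17:30: 09:30–13:10, 13:40–15:00, 15:20–16:00.
Thandi ∩ Carlos: 09:30–12:00, 15:15–16:50, 17:05–17:10.
Thandi ∩ Carlos ∩ Elena: 15:15–15:25, 15:40–16:05.
Thandi ∩ Carlos ∩ Elena ∩ Liang: 15:15–15:25, 15:40–16:05.
Thandi ∩ Carlos ∩ Elena ∩ Liang ∩ Diego: 15:20–15:25, 15:40–16:00.
Total common minutes: 5 + 20 = 25.

25 minutes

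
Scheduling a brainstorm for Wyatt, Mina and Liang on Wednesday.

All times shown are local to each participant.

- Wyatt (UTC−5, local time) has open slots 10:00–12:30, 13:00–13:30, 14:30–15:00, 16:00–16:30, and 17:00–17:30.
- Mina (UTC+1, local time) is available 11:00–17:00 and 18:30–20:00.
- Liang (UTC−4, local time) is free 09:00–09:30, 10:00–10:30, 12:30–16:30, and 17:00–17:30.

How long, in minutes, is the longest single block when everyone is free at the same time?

Wyatt → UTC: 15:00–17:30, 18:00–18:30, 19:30–20:00, 21:00–21:30, 22:00–22:30.
Mina → UTC: 10:00–16:00, 17:30–19:00.
Liang → UTC: 13:00–13:30, 14:00–14:30, 16:30–20:30, 21:00–21:30.
Wyatt ∩ Mina: 15:00–16:00, 18:00–18:30.
Wyatt ∩ Mina ∩ Liang: 18:00–18:30.
Single common window of 30 minutes.

30 minutes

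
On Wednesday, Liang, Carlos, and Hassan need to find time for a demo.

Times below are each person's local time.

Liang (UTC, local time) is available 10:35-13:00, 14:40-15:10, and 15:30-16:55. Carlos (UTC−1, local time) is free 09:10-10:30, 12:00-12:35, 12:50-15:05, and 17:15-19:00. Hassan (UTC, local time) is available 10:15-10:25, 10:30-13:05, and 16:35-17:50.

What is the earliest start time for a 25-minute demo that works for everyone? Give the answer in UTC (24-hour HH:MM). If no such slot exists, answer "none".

10:35

Liang → UTC: 10:35–13:00, 14:40–15:10, 15:30–16:55.
Carlos → UTC: 10:10–11:30, 13:00–13:35, 13:50–16:05, 18:15–20:00.
Hassan → UTC: 10:15–10:25, 10:30–13:05, 16:35–17:50.
Liang ∩ Carlos: 10:35–11:30, 14:40–15:10, 15:30–16:05.
Liang ∩ Carlos ∩ Hassan: 10:35–11:30.
Windows ≥ 25 min: 10:35–11:30.
Earliest such window starts at 10:35.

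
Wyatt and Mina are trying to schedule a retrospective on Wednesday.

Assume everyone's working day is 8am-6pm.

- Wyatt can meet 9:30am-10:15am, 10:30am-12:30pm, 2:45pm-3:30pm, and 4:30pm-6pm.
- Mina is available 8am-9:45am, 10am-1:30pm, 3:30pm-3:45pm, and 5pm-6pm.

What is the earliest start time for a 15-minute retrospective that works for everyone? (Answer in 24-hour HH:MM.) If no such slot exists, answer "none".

09:30

Wyatt ∩ Mina: 09:30–09:45, 10:00–10:15, 10:30–12:30, 17:00–18:00.
Windows ≥ 15 min: 09:30–09:45, 10:00–10:15, 10:30–12:30, 17:00–18:00.
Earliest such window starts at 09:30.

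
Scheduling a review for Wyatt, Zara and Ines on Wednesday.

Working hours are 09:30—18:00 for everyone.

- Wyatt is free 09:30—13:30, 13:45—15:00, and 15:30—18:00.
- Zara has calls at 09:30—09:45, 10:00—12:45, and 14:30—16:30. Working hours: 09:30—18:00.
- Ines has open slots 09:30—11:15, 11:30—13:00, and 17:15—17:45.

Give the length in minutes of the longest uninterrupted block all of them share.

Zara free within 09:30–18:00: 09:45–10:00, 12:45–14:30, 16:30–18:00.
Wyatt ∩ Zara: 09:45–10:00, 12:45–13:30, 13:45–14:30, 16:30–18:00.
Wyatt ∩ Zara ∩ Ines: 09:45–10:00, 12:45–13:00, 17:15–17:45.
Common window lengths: 15, 15, 30 min; longest is 30.

30 minutes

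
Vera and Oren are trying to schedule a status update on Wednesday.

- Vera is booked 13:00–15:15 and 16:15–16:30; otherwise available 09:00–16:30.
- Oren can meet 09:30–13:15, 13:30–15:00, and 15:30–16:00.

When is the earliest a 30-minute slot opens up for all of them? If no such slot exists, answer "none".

Vera free within 09:00–16:30: 09:00–13:00, 15:15–16:15.
Vera ∩ Oren: 09:30–13:00, 15:30–16:00.
Windows ≥ 30 min: 09:30–13:00, 15:30–16:00.
Earliest such window starts at 09:30.

09:30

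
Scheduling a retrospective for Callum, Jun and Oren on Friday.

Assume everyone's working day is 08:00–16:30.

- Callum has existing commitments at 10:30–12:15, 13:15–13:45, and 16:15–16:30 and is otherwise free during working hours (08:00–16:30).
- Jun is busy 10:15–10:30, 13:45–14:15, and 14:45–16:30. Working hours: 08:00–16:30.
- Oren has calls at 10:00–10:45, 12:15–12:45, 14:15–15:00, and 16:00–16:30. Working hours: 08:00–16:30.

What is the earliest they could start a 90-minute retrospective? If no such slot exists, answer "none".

08:00

Callum free within 08:00–16:30: 08:00–10:30, 12:15–13:15, 13:45–16:15.
Jun free within 08:00–16:30: 08:00–10:15, 10:30–13:45, 14:15–14:45.
Oren free within 08:00–16:30: 08:00–10:00, 10:45–12:15, 12:45–14:15, 15:00–16:00.
Callum ∩ Jun: 08:00–10:15, 12:15–13:15, 14:15–14:45.
Callum ∩ Jun ∩ Oren: 08:00–10:00, 12:45–13:15.
Windows ≥ 90 min: 08:00–10:00.
Earliest such window starts at 08:00.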